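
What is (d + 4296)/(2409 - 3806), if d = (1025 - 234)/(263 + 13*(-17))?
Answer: -25889/8382 ≈ -3.0886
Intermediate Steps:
d = 113/6 (d = 791/(263 - 221) = 791/42 = 791*(1/42) = 113/6 ≈ 18.833)
(d + 4296)/(2409 - 3806) = (113/6 + 4296)/(2409 - 3806) = (25889/6)/(-1397) = (25889/6)*(-1/1397) = -25889/8382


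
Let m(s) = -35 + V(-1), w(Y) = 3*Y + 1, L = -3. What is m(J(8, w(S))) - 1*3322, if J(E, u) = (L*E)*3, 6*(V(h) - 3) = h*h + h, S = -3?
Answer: -3354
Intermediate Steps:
w(Y) = 1 + 3*Y
V(h) = 3 + h/6 + h**2/6 (V(h) = 3 + (h*h + h)/6 = 3 + (h**2 + h)/6 = 3 + (h + h**2)/6 = 3 + (h/6 + h**2/6) = 3 + h/6 + h**2/6)
J(E, u) = -9*E (J(E, u) = -3*E*3 = -9*E)
m(s) = -32 (m(s) = -35 + (3 + (1/6)*(-1) + (1/6)*(-1)**2) = -35 + (3 - 1/6 + (1/6)*1) = -35 + (3 - 1/6 + 1/6) = -35 + 3 = -32)
m(J(8, w(S))) - 1*3322 = -32 - 1*3322 = -32 - 3322 = -3354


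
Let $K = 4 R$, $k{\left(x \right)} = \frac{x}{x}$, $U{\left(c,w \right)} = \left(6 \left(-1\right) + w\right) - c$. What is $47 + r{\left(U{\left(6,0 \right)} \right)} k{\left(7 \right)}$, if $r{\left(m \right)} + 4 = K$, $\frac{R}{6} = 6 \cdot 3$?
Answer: $475$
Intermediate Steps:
$R = 108$ ($R = 6 \cdot 6 \cdot 3 = 6 \cdot 18 = 108$)
$U{\left(c,w \right)} = -6 + w - c$ ($U{\left(c,w \right)} = \left(-6 + w\right) - c = -6 + w - c$)
$k{\left(x \right)} = 1$
$K = 432$ ($K = 4 \cdot 108 = 432$)
$r{\left(m \right)} = 428$ ($r{\left(m \right)} = -4 + 432 = 428$)
$47 + r{\left(U{\left(6,0 \right)} \right)} k{\left(7 \right)} = 47 + 428 \cdot 1 = 47 + 428 = 475$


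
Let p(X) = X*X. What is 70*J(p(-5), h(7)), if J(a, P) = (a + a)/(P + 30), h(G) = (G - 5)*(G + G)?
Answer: 1750/29 ≈ 60.345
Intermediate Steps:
p(X) = X**2
h(G) = 2*G*(-5 + G) (h(G) = (-5 + G)*(2*G) = 2*G*(-5 + G))
J(a, P) = 2*a/(30 + P) (J(a, P) = (2*a)/(30 + P) = 2*a/(30 + P))
70*J(p(-5), h(7)) = 70*(2*(-5)**2/(30 + 2*7*(-5 + 7))) = 70*(2*25/(30 + 2*7*2)) = 70*(2*25/(30 + 28)) = 70*(2*25/58) = 70*(2*25*(1/58)) = 70*(25/29) = 1750/29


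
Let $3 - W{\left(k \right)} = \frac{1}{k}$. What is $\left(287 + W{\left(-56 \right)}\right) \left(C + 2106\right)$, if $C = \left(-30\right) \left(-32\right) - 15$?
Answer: $\frac{49551291}{56} \approx 8.8484 \cdot 10^{5}$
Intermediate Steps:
$C = 945$ ($C = 960 - 15 = 945$)
$W{\left(k \right)} = 3 - \frac{1}{k}$
$\left(287 + W{\left(-56 \right)}\right) \left(C + 2106\right) = \left(287 + \left(3 - \frac{1}{-56}\right)\right) \left(945 + 2106\right) = \left(287 + \left(3 - - \frac{1}{56}\right)\right) 3051 = \left(287 + \left(3 + \frac{1}{56}\right)\right) 3051 = \left(287 + \frac{169}{56}\right) 3051 = \frac{16241}{56} \cdot 3051 = \frac{49551291}{56}$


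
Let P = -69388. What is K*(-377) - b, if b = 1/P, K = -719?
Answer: 18808519445/69388 ≈ 2.7106e+5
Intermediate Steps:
b = -1/69388 (b = 1/(-69388) = -1/69388 ≈ -1.4412e-5)
K*(-377) - b = -719*(-377) - 1*(-1/69388) = 271063 + 1/69388 = 18808519445/69388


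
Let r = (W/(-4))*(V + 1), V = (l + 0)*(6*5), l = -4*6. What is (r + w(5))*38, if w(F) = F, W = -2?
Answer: -13471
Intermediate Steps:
l = -24
V = -720 (V = (-24 + 0)*(6*5) = -24*30 = -720)
r = -719/2 (r = (-2/(-4))*(-720 + 1) = -2*(-¼)*(-719) = (½)*(-719) = -719/2 ≈ -359.50)
(r + w(5))*38 = (-719/2 + 5)*38 = -709/2*38 = -13471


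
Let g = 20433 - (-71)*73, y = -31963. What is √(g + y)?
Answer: I*√6347 ≈ 79.668*I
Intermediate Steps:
g = 25616 (g = 20433 - 1*(-5183) = 20433 + 5183 = 25616)
√(g + y) = √(25616 - 31963) = √(-6347) = I*√6347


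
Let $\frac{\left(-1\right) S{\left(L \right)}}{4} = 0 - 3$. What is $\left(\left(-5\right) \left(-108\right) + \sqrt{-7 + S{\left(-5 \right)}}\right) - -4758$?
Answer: $5298 + \sqrt{5} \approx 5300.2$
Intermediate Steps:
$S{\left(L \right)} = 12$ ($S{\left(L \right)} = - 4 \left(0 - 3\right) = \left(-4\right) \left(-3\right) = 12$)
$\left(\left(-5\right) \left(-108\right) + \sqrt{-7 + S{\left(-5 \right)}}\right) - -4758 = \left(\left(-5\right) \left(-108\right) + \sqrt{-7 + 12}\right) - -4758 = \left(540 + \sqrt{5}\right) + 4758 = 5298 + \sqrt{5}$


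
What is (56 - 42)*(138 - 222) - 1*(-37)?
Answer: -1139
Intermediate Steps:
(56 - 42)*(138 - 222) - 1*(-37) = 14*(-84) + 37 = -1176 + 37 = -1139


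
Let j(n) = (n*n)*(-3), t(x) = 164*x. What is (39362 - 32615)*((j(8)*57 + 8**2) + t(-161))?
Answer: -251555148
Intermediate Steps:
j(n) = -3*n**2 (j(n) = n**2*(-3) = -3*n**2)
(39362 - 32615)*((j(8)*57 + 8**2) + t(-161)) = (39362 - 32615)*((-3*8**2*57 + 8**2) + 164*(-161)) = 6747*((-3*64*57 + 64) - 26404) = 6747*((-192*57 + 64) - 26404) = 6747*((-10944 + 64) - 26404) = 6747*(-10880 - 26404) = 6747*(-37284) = -251555148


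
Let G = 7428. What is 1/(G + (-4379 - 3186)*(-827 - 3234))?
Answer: 1/30728893 ≈ 3.2543e-8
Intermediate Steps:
1/(G + (-4379 - 3186)*(-827 - 3234)) = 1/(7428 + (-4379 - 3186)*(-827 - 3234)) = 1/(7428 - 7565*(-4061)) = 1/(7428 + 30721465) = 1/30728893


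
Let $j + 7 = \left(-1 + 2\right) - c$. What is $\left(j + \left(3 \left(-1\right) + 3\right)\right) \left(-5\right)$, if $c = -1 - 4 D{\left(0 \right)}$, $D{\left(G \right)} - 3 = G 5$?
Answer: $-35$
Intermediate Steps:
$D{\left(G \right)} = 3 + 5 G$ ($D{\left(G \right)} = 3 + G 5 = 3 + 5 G$)
$c = -13$ ($c = -1 - 4 \left(3 + 5 \cdot 0\right) = -1 - 4 \left(3 + 0\right) = -1 - 12 = -13$)
$j = 7$ ($j = -7 + \left(\left(-1 + 2\right) - -13\right) = -7 + \left(1 + 13\right) = -7 + 14 = 7$)
$\left(j + \left(3 \left(-1\right) + 3\right)\right) \left(-5\right) = \left(7 + \left(3 \left(-1\right) + 3\right)\right) \left(-5\right) = \left(7 + \left(-3 + 3\right)\right) \left(-5\right) = \left(7 + 0\right) \left(-5\right) = 7 \left(-5\right) = -35$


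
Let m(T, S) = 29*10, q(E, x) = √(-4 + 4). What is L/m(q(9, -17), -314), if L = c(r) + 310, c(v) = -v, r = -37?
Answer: 347/290 ≈ 1.1966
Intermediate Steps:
q(E, x) = 0 (q(E, x) = √0 = 0)
m(T, S) = 290
L = 347 (L = -1*(-37) + 310 = 37 + 310 = 347)
L/m(q(9, -17), -314) = 347/290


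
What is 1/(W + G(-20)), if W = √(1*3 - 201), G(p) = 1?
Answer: 1/199 - 3*I*√22/199 ≈ 0.0050251 - 0.07071*I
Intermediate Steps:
W = 3*I*√22 (W = √(3 - 201) = √(-198) = 3*I*√22 ≈ 14.071*I)
1/(W + G(-20)) = 1/(3*I*√22 + 1) = 1/(1 + 3*I*√22)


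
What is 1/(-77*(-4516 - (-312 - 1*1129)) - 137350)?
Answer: 1/99425 ≈ 1.0058e-5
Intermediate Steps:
1/(-77*(-4516 - (-312 - 1*1129)) - 137350) = 1/(-77*(-4516 - (-312 - 1129)) - 137350) = 1/(-77*(-4516 - 1*(-1441)) - 137350) = 1/(-77*(-4516 + 1441) - 137350) = 1/(-77*(-3075) - 137350) = 1/(236775 - 137350) = 1/99425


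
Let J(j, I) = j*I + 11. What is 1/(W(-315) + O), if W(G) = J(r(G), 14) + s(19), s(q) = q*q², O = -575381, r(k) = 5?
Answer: -1/568441 ≈ -1.7592e-6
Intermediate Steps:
J(j, I) = 11 + I*j (J(j, I) = I*j + 11 = 11 + I*j)
s(q) = q³
W(G) = 6940 (W(G) = (11 + 14*5) + 19³ = (11 + 70) + 6859 = 81 + 6859 = 6940)
1/(W(-315) + O) = 1/(6940 - 575381) = 1/(-568441) = -1/568441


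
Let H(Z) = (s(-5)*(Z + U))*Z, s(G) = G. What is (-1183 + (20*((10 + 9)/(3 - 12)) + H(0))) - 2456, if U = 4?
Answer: -33131/9 ≈ -3681.2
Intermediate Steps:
H(Z) = Z*(-20 - 5*Z) (H(Z) = (-5*(Z + 4))*Z = (-5*(4 + Z))*Z = (-20 - 5*Z)*Z = Z*(-20 - 5*Z))
(-1183 + (20*((10 + 9)/(3 - 12)) + H(0))) - 2456 = (-1183 + (20*((10 + 9)/(3 - 12)) - 5*0*(4 + 0))) - 2456 = (-1183 + (20*(19/(-9)) - 5*0*4)) - 2456 = (-1183 + (20*(19*(-1/9)) + 0)) - 2456 = (-1183 + (20*(-19/9) + 0)) - 2456 = (-1183 + (-380/9 + 0)) - 2456 = (-1183 - 380/9) - 2456 = -11027/9 - 2456 = -33131/9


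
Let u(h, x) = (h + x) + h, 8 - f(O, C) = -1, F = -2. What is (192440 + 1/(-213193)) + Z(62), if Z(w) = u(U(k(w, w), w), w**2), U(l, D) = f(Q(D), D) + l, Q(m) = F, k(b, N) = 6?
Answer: 41852770601/213193 ≈ 1.9631e+5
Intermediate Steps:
Q(m) = -2
f(O, C) = 9 (f(O, C) = 8 - 1*(-1) = 8 + 1 = 9)
U(l, D) = 9 + l
u(h, x) = x + 2*h
Z(w) = 30 + w**2 (Z(w) = w**2 + 2*(9 + 6) = w**2 + 2*15 = w**2 + 30 = 30 + w**2)
(192440 + 1/(-213193)) + Z(62) = (192440 + 1/(-213193)) + (30 + 62**2) = (192440 - 1/213193) + (30 + 3844) = 41026860919/213193 + 3874 = 41852770601/213193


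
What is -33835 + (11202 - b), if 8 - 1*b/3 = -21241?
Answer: -86380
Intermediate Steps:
b = 63747 (b = 24 - 3*(-21241) = 24 + 63723 = 63747)
-33835 + (11202 - b) = -33835 + (11202 - 1*63747) = -33835 + (11202 - 63747) = -33835 - 52545 = -86380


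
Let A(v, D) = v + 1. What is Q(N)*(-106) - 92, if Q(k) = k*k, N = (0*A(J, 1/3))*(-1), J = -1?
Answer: -92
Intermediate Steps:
A(v, D) = 1 + v
N = 0 (N = (0*(1 - 1))*(-1) = (0*0)*(-1) = 0*(-1) = 0)
Q(k) = k²
Q(N)*(-106) - 92 = 0²*(-106) - 92 = 0*(-106) - 92 = 0 - 92 = -92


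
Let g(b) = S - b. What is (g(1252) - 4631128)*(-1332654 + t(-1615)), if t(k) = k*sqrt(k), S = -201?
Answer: 6173627599974 + 7481618315*I*sqrt(1615) ≈ 6.1736e+12 + 3.0066e+11*I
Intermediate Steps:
t(k) = k**(3/2)
g(b) = -201 - b
(g(1252) - 4631128)*(-1332654 + t(-1615)) = ((-201 - 1*1252) - 4631128)*(-1332654 + (-1615)**(3/2)) = ((-201 - 1252) - 4631128)*(-1332654 - 1615*I*sqrt(1615)) = (-1453 - 4631128)*(-1332654 - 1615*I*sqrt(1615)) = -4632581*(-1332654 - 1615*I*sqrt(1615)) = 6173627599974 + 7481618315*I*sqrt(1615)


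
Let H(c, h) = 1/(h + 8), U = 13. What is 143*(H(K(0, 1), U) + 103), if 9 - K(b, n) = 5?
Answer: 309452/21 ≈ 14736.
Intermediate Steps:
K(b, n) = 4 (K(b, n) = 9 - 1*5 = 9 - 5 = 4)
H(c, h) = 1/(8 + h)
143*(H(K(0, 1), U) + 103) = 143*(1/(8 + 13) + 103) = 143*(1/21 + 103) = 143*(2164/21) = 309452/21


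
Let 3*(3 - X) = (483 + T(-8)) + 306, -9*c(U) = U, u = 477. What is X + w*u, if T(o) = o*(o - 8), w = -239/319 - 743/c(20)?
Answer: 3039908723/19140 ≈ 1.5883e+5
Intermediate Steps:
c(U) = -U/9
w = 2128373/6380 (w = -239/319 - 743/((-1/9*20)) = -239*1/319 - 743/(-20/9) = -239/319 - 743*(-9/20) = -239/319 + 6687/20 = 2128373/6380 ≈ 333.60)
T(o) = o*(-8 + o)
X = -908/3 (X = 3 - ((483 - 8*(-8 - 8)) + 306)/3 = 3 - ((483 - 8*(-16)) + 306)/3 = 3 - ((483 + 128) + 306)/3 = 3 - (611 + 306)/3 = 3 - 1/3*917 = 3 - 917/3 = -908/3 ≈ -302.67)
X + w*u = -908/3 + (2128373/6380)*477 = -908/3 + 1015233921/6380 = 3039908723/19140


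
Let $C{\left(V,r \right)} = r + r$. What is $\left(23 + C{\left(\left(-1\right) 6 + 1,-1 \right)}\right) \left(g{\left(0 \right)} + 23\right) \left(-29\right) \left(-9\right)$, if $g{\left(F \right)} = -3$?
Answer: $109620$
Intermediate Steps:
$C{\left(V,r \right)} = 2 r$
$\left(23 + C{\left(\left(-1\right) 6 + 1,-1 \right)}\right) \left(g{\left(0 \right)} + 23\right) \left(-29\right) \left(-9\right) = \left(23 + 2 \left(-1\right)\right) \left(-3 + 23\right) \left(-29\right) \left(-9\right) = \left(23 - 2\right) 20 \left(-29\right) \left(-9\right) = 21 \cdot 20 \left(-29\right) \left(-9\right) = 420 \left(-29\right) \left(-9\right) = \left(-12180\right) \left(-9\right) = 109620$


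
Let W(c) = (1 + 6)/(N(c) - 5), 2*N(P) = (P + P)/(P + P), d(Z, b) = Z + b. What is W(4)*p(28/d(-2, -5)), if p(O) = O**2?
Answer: -224/9 ≈ -24.889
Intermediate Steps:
N(P) = 1/2 (N(P) = ((P + P)/(P + P))/2 = ((2*P)/((2*P)))/2 = ((2*P)*(1/(2*P)))/2 = (1/2)*1 = 1/2)
W(c) = -14/9 (W(c) = (1 + 6)/(1/2 - 5) = 7/(-9/2) = 7*(-2/9) = -14/9)
W(4)*p(28/d(-2, -5)) = -14*784/(-2 - 5)**2/9 = -14*(28/(-7))**2/9 = -14*(28*(-1/7))**2/9 = -14/9*(-4)**2 = -14/9*16 = -224/9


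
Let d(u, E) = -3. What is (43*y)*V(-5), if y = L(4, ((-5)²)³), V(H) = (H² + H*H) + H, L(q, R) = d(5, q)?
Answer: -5805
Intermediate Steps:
L(q, R) = -3
V(H) = H + 2*H² (V(H) = (H² + H²) + H = 2*H² + H = H + 2*H²)
y = -3
(43*y)*V(-5) = (43*(-3))*(-5*(1 + 2*(-5))) = -(-645)*(1 - 10) = -(-645)*(-9) = -129*45 = -5805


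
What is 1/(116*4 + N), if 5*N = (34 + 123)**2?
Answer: 5/26969 ≈ 0.00018540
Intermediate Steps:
N = 24649/5 (N = (34 + 123)**2/5 = (1/5)*157**2 = (1/5)*24649 = 24649/5 ≈ 4929.8)
1/(116*4 + N) = 1/(116*4 + 24649/5) = 1/(464 + 24649/5) = 1/(26969/5) = 5/26969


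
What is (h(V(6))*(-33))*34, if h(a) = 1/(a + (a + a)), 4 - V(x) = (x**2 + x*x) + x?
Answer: 187/37 ≈ 5.0541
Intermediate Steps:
V(x) = 4 - x - 2*x**2 (V(x) = 4 - ((x**2 + x*x) + x) = 4 - ((x**2 + x**2) + x) = 4 - (2*x**2 + x) = 4 - (x + 2*x**2) = 4 + (-x - 2*x**2) = 4 - x - 2*x**2)
h(a) = 1/(3*a) (h(a) = 1/(a + 2*a) = 1/(3*a))
(h(V(6))*(-33))*34 = ((1/(3*(4 - 1*6 - 2*6**2)))*(-33))*34 = ((1/(3*(4 - 6 - 2*36)))*(-33))*34 = ((1/(3*(4 - 6 - 72)))*(-33))*34 = (((1/3)/(-74))*(-33))*34 = (((1/3)*(-1/74))*(-33))*34 = -1/222*(-33)*34 = (11/74)*34 = 187/37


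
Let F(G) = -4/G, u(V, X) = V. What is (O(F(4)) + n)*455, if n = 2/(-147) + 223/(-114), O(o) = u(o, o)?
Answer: -1078285/798 ≈ -1351.2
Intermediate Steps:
O(o) = o
n = -11003/5586 (n = 2*(-1/147) + 223*(-1/114) = -2/147 - 223/114 = -11003/5586 ≈ -1.9697)
(O(F(4)) + n)*455 = (-4/4 - 11003/5586)*455 = (-4*¼ - 11003/5586)*455 = (-1 - 11003/5586)*455 = -16589/5586*455 = -1078285/798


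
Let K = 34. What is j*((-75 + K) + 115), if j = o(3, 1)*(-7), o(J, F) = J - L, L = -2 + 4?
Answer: -518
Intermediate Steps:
L = 2
o(J, F) = -2 + J (o(J, F) = J - 1*2 = J - 2 = -2 + J)
j = -7 (j = (-2 + 3)*(-7) = 1*(-7) = -7)
j*((-75 + K) + 115) = -7*((-75 + 34) + 115) = -7*(-41 + 115) = -7*74 = -518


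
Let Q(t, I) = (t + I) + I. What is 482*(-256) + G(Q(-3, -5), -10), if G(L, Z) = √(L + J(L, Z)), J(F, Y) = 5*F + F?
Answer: -123392 + I*√91 ≈ -1.2339e+5 + 9.5394*I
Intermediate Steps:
Q(t, I) = t + 2*I (Q(t, I) = (I + t) + I = t + 2*I)
J(F, Y) = 6*F
G(L, Z) = √7*√L (G(L, Z) = √(L + 6*L) = √(7*L) = √7*√L)
482*(-256) + G(Q(-3, -5), -10) = 482*(-256) + √7*√(-3 + 2*(-5)) = -123392 + √7*√(-3 - 10) = -123392 + √7*√(-13) = -123392 + √7*(I*√13) = -123392 + I*√91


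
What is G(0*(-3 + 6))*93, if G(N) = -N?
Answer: 0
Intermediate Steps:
G(0*(-3 + 6))*93 = -0*(-3 + 6)*93 = -0*3*93 = -1*0*93 = 0*93 = 0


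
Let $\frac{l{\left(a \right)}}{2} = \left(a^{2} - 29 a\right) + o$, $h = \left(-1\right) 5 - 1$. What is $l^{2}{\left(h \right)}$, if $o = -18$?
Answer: $147456$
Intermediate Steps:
$h = -6$ ($h = -5 - 1 = -6$)
$l{\left(a \right)} = -36 - 58 a + 2 a^{2}$ ($l{\left(a \right)} = 2 \left(\left(a^{2} - 29 a\right) - 18\right) = 2 \left(-18 + a^{2} - 29 a\right) = -36 - 58 a + 2 a^{2}$)
$l^{2}{\left(h \right)} = \left(-36 - -348 + 2 \left(-6\right)^{2}\right)^{2} = \left(-36 + 348 + 2 \cdot 36\right)^{2} = \left(-36 + 348 + 72\right)^{2} = 384^{2} = 147456$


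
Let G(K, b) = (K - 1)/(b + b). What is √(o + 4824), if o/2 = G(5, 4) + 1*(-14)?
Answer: 3*√533 ≈ 69.260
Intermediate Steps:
G(K, b) = (-1 + K)/(2*b) (G(K, b) = (-1 + K)/((2*b)) = (-1 + K)*(1/(2*b)) = (-1 + K)/(2*b))
o = -27 (o = 2*((½)*(-1 + 5)/4 + 1*(-14)) = 2*((½)*(¼)*4 - 14) = 2*(½ - 14) = 2*(-27/2) = -27)
√(o + 4824) = √(-27 + 4824) = √4797 = 3*√533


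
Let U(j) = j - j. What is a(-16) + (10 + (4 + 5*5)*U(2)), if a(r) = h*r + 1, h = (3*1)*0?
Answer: 11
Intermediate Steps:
h = 0 (h = 3*0 = 0)
a(r) = 1 (a(r) = 0*r + 1 = 0 + 1 = 1)
U(j) = 0
a(-16) + (10 + (4 + 5*5)*U(2)) = 1 + (10 + (4 + 5*5)*0) = 1 + (10 + (4 + 25)*0) = 1 + (10 + 29*0) = 1 + (10 + 0) = 1 + 10 = 11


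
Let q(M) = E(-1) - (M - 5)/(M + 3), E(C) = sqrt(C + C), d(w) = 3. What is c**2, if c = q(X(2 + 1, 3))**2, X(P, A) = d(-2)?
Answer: 217/81 - 68*I*sqrt(2)/27 ≈ 2.679 - 3.5617*I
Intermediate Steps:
X(P, A) = 3
E(C) = sqrt(2)*sqrt(C) (E(C) = sqrt(2*C) = sqrt(2)*sqrt(C))
q(M) = I*sqrt(2) - (-5 + M)/(3 + M) (q(M) = sqrt(2)*sqrt(-1) - (M - 5)/(M + 3) = sqrt(2)*I - (-5 + M)/(3 + M) = I*sqrt(2) - (-5 + M)/(3 + M))
c = (1/3 + I*sqrt(2))**2 (c = ((5 - 1*3 + 3*I*sqrt(2) + I*3*sqrt(2))/(3 + 3))**2 = ((5 - 3 + 3*I*sqrt(2) + 3*I*sqrt(2))/6)**2 = ((2 + 6*I*sqrt(2))/6)**2 = (1/3 + I*sqrt(2))**2 ≈ -1.8889 + 0.94281*I)
c**2 = (-17/9 + 2*I*sqrt(2)/3)**2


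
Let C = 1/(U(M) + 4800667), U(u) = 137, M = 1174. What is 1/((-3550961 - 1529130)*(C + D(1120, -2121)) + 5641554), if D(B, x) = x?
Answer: 4800804/51755137440630169 ≈ 9.2760e-11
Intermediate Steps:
C = 1/4800804 (C = 1/(137 + 4800667) = 1/4800804 ≈ 2.0830e-7)
1/((-3550961 - 1529130)*(C + D(1120, -2121)) + 5641554) = 1/((-3550961 - 1529130)*(1/4800804 - 2121) + 5641554) = 1/(-5080091*(-10182505283/4800804) + 5641554) = 1/(51728053445620753/4800804 + 5641554) = 1/(51755137440630169/4800804) = 4800804/51755137440630169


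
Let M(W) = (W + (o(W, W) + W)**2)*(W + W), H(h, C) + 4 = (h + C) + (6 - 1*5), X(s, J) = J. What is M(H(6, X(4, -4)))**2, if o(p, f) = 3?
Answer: 36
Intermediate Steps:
H(h, C) = -3 + C + h (H(h, C) = -4 + ((h + C) + (6 - 1*5)) = -4 + ((C + h) + (6 - 5)) = -4 + ((C + h) + 1) = -4 + (1 + C + h) = -3 + C + h)
M(W) = 2*W*(W + (3 + W)**2) (M(W) = (W + (3 + W)**2)*(W + W) = (W + (3 + W)**2)*(2*W) = 2*W*(W + (3 + W)**2))
M(H(6, X(4, -4)))**2 = (2*(-3 - 4 + 6)*((-3 - 4 + 6) + (3 + (-3 - 4 + 6))**2))**2 = (2*(-1)*(-1 + (3 - 1)**2))**2 = (2*(-1)*(-1 + 2**2))**2 = (2*(-1)*(-1 + 4))**2 = (2*(-1)*3)**2 = (-6)**2 = 36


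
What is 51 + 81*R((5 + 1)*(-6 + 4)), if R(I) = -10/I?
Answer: 237/2 ≈ 118.50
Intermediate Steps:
51 + 81*R((5 + 1)*(-6 + 4)) = 51 + 81*(-10*1/((-6 + 4)*(5 + 1))) = 51 + 81*(-10/(6*(-2))) = 51 + 81*(-10/(-12)) = 51 + 81*(-10*(-1/12)) = 51 + 81*(5/6) = 51 + 135/2 = 237/2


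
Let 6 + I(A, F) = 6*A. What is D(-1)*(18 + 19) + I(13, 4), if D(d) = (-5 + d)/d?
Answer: 294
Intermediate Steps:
I(A, F) = -6 + 6*A
D(d) = (-5 + d)/d
D(-1)*(18 + 19) + I(13, 4) = ((-5 - 1)/(-1))*(18 + 19) + (-6 + 6*13) = -1*(-6)*37 + (-6 + 78) = 6*37 + 72 = 222 + 72 = 294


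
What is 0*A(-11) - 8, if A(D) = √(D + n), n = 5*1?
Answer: -8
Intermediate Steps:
n = 5
A(D) = √(5 + D) (A(D) = √(D + 5) = √(5 + D))
0*A(-11) - 8 = 0*√(5 - 11) - 8 = 0*√(-6) - 8 = 0*(I*√6) - 8 = 0 - 8 = -8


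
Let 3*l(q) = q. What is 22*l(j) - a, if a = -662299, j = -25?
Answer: 1986347/3 ≈ 6.6212e+5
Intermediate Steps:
l(q) = q/3
22*l(j) - a = 22*((⅓)*(-25)) - 1*(-662299) = 22*(-25/3) + 662299 = -550/3 + 662299 = 1986347/3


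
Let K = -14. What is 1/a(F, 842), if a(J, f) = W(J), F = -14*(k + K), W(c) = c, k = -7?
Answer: 1/294 ≈ 0.0034014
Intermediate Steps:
F = 294 (F = -14*(-7 - 14) = -14*(-21) = 294)
a(J, f) = J
1/a(F, 842) = 1/294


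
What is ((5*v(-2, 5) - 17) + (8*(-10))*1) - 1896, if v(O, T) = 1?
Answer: -1988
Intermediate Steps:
((5*v(-2, 5) - 17) + (8*(-10))*1) - 1896 = ((5*1 - 17) + (8*(-10))*1) - 1896 = ((5 - 17) - 80*1) - 1896 = (-12 - 80) - 1896 = -92 - 1896 = -1988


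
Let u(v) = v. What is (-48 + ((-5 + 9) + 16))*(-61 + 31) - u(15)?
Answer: 825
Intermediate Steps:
(-48 + ((-5 + 9) + 16))*(-61 + 31) - u(15) = (-48 + ((-5 + 9) + 16))*(-61 + 31) - 1*15 = (-48 + (4 + 16))*(-30) - 15 = (-48 + 20)*(-30) - 15 = -28*(-30) - 15 = 840 - 15 = 825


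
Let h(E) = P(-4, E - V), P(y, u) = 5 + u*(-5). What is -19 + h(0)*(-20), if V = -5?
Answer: 381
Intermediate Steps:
P(y, u) = 5 - 5*u
h(E) = -20 - 5*E (h(E) = 5 - 5*(E - 1*(-5)) = 5 - 5*(E + 5) = 5 - 5*(5 + E) = 5 + (-25 - 5*E) = -20 - 5*E)
-19 + h(0)*(-20) = -19 + (-20 - 5*0)*(-20) = -19 + (-20 + 0)*(-20) = -19 - 20*(-20) = -19 + 400 = 381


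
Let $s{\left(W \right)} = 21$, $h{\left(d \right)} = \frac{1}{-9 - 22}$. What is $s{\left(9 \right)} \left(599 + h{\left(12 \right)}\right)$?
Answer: $\frac{389928}{31} \approx 12578.0$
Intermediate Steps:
$h{\left(d \right)} = - \frac{1}{31}$ ($h{\left(d \right)} = \frac{1}{-31} = - \frac{1}{31}$)
$s{\left(9 \right)} \left(599 + h{\left(12 \right)}\right) = 21 \left(599 - \frac{1}{31}\right) = 21 \cdot \frac{18568}{31} = \frac{389928}{31}$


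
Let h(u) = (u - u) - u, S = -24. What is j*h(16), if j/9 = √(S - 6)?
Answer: -144*I*√30 ≈ -788.72*I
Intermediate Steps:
j = 9*I*√30 (j = 9*√(-24 - 6) = 9*√(-30) = 9*(I*√30) = 9*I*√30 ≈ 49.295*I)
h(u) = -u (h(u) = 0 - u = -u)
j*h(16) = (9*I*√30)*(-1*16) = (9*I*√30)*(-16) = -144*I*√30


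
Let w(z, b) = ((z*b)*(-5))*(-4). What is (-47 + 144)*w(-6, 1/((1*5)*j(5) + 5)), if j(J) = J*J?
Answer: -1164/13 ≈ -89.538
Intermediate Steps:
j(J) = J²
w(z, b) = 20*b*z (w(z, b) = ((b*z)*(-5))*(-4) = -5*b*z*(-4) = 20*b*z)
(-47 + 144)*w(-6, 1/((1*5)*j(5) + 5)) = (-47 + 144)*(20*(-6)/((1*5)*5² + 5)) = 97*(20*(-6)/(5*25 + 5)) = 97*(20*(-6)/(125 + 5)) = 97*(20*(-6)/130) = 97*(20*(1/130)*(-6)) = 97*(-12/13) = -1164/13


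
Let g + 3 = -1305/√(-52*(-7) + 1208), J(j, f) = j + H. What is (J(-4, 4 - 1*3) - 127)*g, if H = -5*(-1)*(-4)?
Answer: 453 + 65685*√393/262 ≈ 5423.1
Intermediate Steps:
H = -20 (H = 5*(-4) = -20)
J(j, f) = -20 + j (J(j, f) = j - 20 = -20 + j)
g = -3 - 435*√393/262 (g = -3 - 1305/√(-52*(-7) + 1208) = -3 - 1305/√(364 + 1208) = -3 - 1305*√393/786 = -3 - 435*√393/262 ≈ -35.914)
(J(-4, 4 - 1*3) - 127)*g = ((-20 - 4) - 127)*(-3 - 435*√393/262) = (-24 - 127)*(-3 - 435*√393/262) = -151*(-3 - 435*√393/262) = 453 + 65685*√393/262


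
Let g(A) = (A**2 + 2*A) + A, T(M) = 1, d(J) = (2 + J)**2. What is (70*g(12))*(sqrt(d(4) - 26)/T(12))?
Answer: 12600*sqrt(10) ≈ 39845.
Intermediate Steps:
g(A) = A**2 + 3*A
(70*g(12))*(sqrt(d(4) - 26)/T(12)) = (70*(12*(3 + 12)))*(sqrt((2 + 4)**2 - 26)/1) = (70*(12*15))*(sqrt(6**2 - 26)*1) = (70*180)*(sqrt(36 - 26)*1) = 12600*(sqrt(10)*1) = 12600*sqrt(10)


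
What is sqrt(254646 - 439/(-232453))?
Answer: sqrt(13759643213729881)/232453 ≈ 504.62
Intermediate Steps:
sqrt(254646 - 439/(-232453)) = sqrt(254646 - 439*(-1/232453)) = sqrt(254646 + 439/232453) = sqrt(59193227077/232453) = sqrt(13759643213729881)/232453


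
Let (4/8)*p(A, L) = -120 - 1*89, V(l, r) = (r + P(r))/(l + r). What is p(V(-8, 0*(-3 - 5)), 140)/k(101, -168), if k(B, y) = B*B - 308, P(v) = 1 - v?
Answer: -418/9893 ≈ -0.042252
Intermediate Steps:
k(B, y) = -308 + B² (k(B, y) = B² - 308 = -308 + B²)
V(l, r) = 1/(l + r) (V(l, r) = (r + (1 - r))/(l + r) = 1/(l + r))
p(A, L) = -418 (p(A, L) = 2*(-120 - 1*89) = 2*(-120 - 89) = 2*(-209) = -418)
p(V(-8, 0*(-3 - 5)), 140)/k(101, -168) = -418/(-308 + 101²) = -418/(-308 + 10201) = -418/9893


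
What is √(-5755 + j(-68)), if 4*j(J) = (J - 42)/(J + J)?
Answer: 7*I*√543065/68 ≈ 75.86*I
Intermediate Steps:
j(J) = (-42 + J)/(8*J) (j(J) = ((J - 42)/(J + J))/4 = ((-42 + J)/((2*J)))/4 = ((-42 + J)*(1/(2*J)))/4 = ((-42 + J)/(2*J))/4 = (-42 + J)/(8*J))
√(-5755 + j(-68)) = √(-5755 + (⅛)*(-42 - 68)/(-68)) = √(-5755 + (⅛)*(-1/68)*(-110)) = √(-5755 + 55/272) = √(-1565305/272) = 7*I*√543065/68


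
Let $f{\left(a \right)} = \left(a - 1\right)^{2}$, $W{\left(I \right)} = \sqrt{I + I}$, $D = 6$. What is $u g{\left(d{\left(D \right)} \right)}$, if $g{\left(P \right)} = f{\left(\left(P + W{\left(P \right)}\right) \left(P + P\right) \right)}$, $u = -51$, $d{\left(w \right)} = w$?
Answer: $-345219 - 173808 \sqrt{3} \approx -6.4626 \cdot 10^{5}$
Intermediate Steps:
$W{\left(I \right)} = \sqrt{2} \sqrt{I}$ ($W{\left(I \right)} = \sqrt{2 I} = \sqrt{2} \sqrt{I}$)
$f{\left(a \right)} = \left(-1 + a\right)^{2}$
$g{\left(P \right)} = \left(-1 + 2 P \left(P + \sqrt{2} \sqrt{P}\right)\right)^{2}$ ($g{\left(P \right)} = \left(-1 + \left(P + \sqrt{2} \sqrt{P}\right) \left(P + P\right)\right)^{2} = \left(-1 + \left(P + \sqrt{2} \sqrt{P}\right) 2 P\right)^{2} = \left(-1 + 2 P \left(P + \sqrt{2} \sqrt{P}\right)\right)^{2}$)
$u g{\left(d{\left(D \right)} \right)} = - 51 \left(-1 + 2 \cdot 6 \left(6 + \sqrt{2} \sqrt{6}\right)\right)^{2} = - 51 \left(-1 + 2 \cdot 6 \left(6 + 2 \sqrt{3}\right)\right)^{2} = - 51 \left(-1 + \left(72 + 24 \sqrt{3}\right)\right)^{2} = - 51 \left(71 + 24 \sqrt{3}\right)^{2}$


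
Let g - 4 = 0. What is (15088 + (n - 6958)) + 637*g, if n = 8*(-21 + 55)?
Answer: 10950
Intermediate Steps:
g = 4 (g = 4 + 0 = 4)
n = 272 (n = 8*34 = 272)
(15088 + (n - 6958)) + 637*g = (15088 + (272 - 6958)) + 637*4 = (15088 - 6686) + 2548 = 8402 + 2548 = 10950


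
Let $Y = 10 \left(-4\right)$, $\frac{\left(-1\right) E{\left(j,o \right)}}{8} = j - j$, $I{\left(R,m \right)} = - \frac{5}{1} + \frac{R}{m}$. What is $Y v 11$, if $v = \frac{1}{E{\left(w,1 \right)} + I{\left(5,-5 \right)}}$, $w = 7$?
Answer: $\frac{220}{3} \approx 73.333$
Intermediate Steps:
$I{\left(R,m \right)} = -5 + \frac{R}{m}$ ($I{\left(R,m \right)} = \left(-5\right) 1 + \frac{R}{m} = -5 + \frac{R}{m}$)
$E{\left(j,o \right)} = 0$ ($E{\left(j,o \right)} = - 8 \left(j - j\right) = \left(-8\right) 0 = 0$)
$Y = -40$
$v = - \frac{1}{6}$ ($v = \frac{1}{0 - \left(5 - \frac{5}{-5}\right)} = \frac{1}{0 + \left(-5 + 5 \left(- \frac{1}{5}\right)\right)} = \frac{1}{0 - 6} = \frac{1}{-6} = - \frac{1}{6} \approx -0.16667$)
$Y v 11 = \left(-40\right) \left(- \frac{1}{6}\right) 11 = \frac{20}{3} \cdot 11 = \frac{220}{3}$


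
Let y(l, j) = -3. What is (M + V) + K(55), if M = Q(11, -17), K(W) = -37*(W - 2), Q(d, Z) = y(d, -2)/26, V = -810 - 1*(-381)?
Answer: -62143/26 ≈ -2390.1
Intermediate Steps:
V = -429 (V = -810 + 381 = -429)
Q(d, Z) = -3/26
K(W) = 74 - 37*W (K(W) = -37*(-2 + W) = 74 - 37*W)
M = -3/26 ≈ -0.11538
(M + V) + K(55) = (-3/26 - 429) + (74 - 37*55) = -11157/26 + (74 - 2035) = -11157/26 - 1961 = -62143/26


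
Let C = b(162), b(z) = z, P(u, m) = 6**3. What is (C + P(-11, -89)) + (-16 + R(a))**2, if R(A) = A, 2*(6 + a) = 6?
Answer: 739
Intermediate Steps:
P(u, m) = 216
a = -3 (a = -6 + (1/2)*6 = -6 + 3 = -3)
C = 162
(C + P(-11, -89)) + (-16 + R(a))**2 = (162 + 216) + (-16 - 3)**2 = 378 + (-19)**2 = 378 + 361 = 739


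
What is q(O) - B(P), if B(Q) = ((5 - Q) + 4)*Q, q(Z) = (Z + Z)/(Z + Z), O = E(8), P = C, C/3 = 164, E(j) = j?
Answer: 237637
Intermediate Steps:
C = 492 (C = 3*164 = 492)
P = 492
O = 8
q(Z) = 1 (q(Z) = (2*Z)/((2*Z)) = (2*Z)*(1/(2*Z)) = 1)
B(Q) = Q*(9 - Q) (B(Q) = (9 - Q)*Q = Q*(9 - Q))
q(O) - B(P) = 1 - 492*(9 - 1*492) = 1 - 492*(9 - 492) = 1 - 492*(-483) = 1 - 1*(-237636) = 1 + 237636 = 237637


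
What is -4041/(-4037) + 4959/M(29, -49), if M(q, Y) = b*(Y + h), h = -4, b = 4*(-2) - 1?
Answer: 2438560/213961 ≈ 11.397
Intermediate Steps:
b = -9 (b = -8 - 1 = -9)
M(q, Y) = 36 - 9*Y (M(q, Y) = -9*(Y - 4) = -9*(-4 + Y) = 36 - 9*Y)
-4041/(-4037) + 4959/M(29, -49) = -4041/(-4037) + 4959/(36 - 9*(-49)) = -4041*(-1/4037) + 4959/(36 + 441) = 4041/4037 + 4959/477 = 4041/4037 + 4959*(1/477) = 4041/4037 + 551/53 = 2438560/213961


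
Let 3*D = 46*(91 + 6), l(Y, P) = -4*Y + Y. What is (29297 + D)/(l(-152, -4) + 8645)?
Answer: 92353/27303 ≈ 3.3825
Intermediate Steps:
l(Y, P) = -3*Y
D = 4462/3 (D = (46*(91 + 6))/3 = (46*97)/3 = (1/3)*4462 = 4462/3 ≈ 1487.3)
(29297 + D)/(l(-152, -4) + 8645) = (29297 + 4462/3)/(-3*(-152) + 8645) = 92353/(3*(456 + 8645)) = (92353/3)/9101 = (92353/3)*(1/9101) = 92353/27303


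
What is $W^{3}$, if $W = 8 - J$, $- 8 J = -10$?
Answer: $\frac{19683}{64} \approx 307.55$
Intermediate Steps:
$J = \frac{5}{4}$ ($J = \left(- \frac{1}{8}\right) \left(-10\right) = \frac{5}{4} \approx 1.25$)
$W = \frac{27}{4}$ ($W = 8 - \frac{5}{4} = \frac{27}{4} \approx 6.75$)
$W^{3} = \left(\frac{27}{4}\right)^{3} = \frac{19683}{64}$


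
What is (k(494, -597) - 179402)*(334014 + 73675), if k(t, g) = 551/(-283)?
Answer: -20698907456413/283 ≈ -7.3141e+10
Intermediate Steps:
k(t, g) = -551/283 (k(t, g) = 551*(-1/283) = -551/283)
(k(494, -597) - 179402)*(334014 + 73675) = (-551/283 - 179402)*(334014 + 73675) = -50771317/283*407689 = -20698907456413/283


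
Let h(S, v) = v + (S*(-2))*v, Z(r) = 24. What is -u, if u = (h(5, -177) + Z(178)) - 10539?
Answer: 8922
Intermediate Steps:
h(S, v) = v - 2*S*v (h(S, v) = v + (-2*S)*v = v - 2*S*v)
u = -8922 (u = (-177*(1 - 2*5) + 24) - 10539 = (-177*(1 - 10) + 24) - 10539 = (-177*(-9) + 24) - 10539 = (1593 + 24) - 10539 = 1617 - 10539 = -8922)
-u = -1*(-8922) = 8922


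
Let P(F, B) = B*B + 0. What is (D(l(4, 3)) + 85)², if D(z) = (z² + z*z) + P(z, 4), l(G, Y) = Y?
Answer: 14161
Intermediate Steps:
P(F, B) = B² (P(F, B) = B² + 0 = B²)
D(z) = 16 + 2*z² (D(z) = (z² + z*z) + 4² = (z² + z²) + 16 = 2*z² + 16 = 16 + 2*z²)
(D(l(4, 3)) + 85)² = ((16 + 2*3²) + 85)² = ((16 + 2*9) + 85)² = ((16 + 18) + 85)² = (34 + 85)² = 119² = 14161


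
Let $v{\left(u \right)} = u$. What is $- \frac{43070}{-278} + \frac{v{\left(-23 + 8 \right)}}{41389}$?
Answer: $\frac{891310030}{5753071} \approx 154.93$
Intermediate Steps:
$- \frac{43070}{-278} + \frac{v{\left(-23 + 8 \right)}}{41389} = - \frac{43070}{-278} + \frac{-23 + 8}{41389} = \left(-43070\right) \left(- \frac{1}{278}\right) - \frac{15}{41389} = \frac{21535}{139} - \frac{15}{41389} = \frac{891310030}{5753071}$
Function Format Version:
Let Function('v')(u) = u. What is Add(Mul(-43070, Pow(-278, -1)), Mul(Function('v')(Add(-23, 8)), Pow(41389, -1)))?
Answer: Rational(891310030, 5753071) ≈ 154.93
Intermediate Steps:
Add(Mul(-43070, Pow(-278, -1)), Mul(Function('v')(Add(-23, 8)), Pow(41389, -1))) = Add(Mul(-43070, Pow(-278, -1)), Mul(Add(-23, 8), Pow(41389, -1))) = Add(Mul(-43070, Rational(-1, 278)), Mul(-15, Rational(1, 41389))) = Add(Rational(21535, 139), Rational(-15, 41389)) = Rational(891310030, 5753071)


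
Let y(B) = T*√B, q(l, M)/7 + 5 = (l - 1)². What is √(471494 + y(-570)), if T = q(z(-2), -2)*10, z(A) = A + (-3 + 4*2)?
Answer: √(471494 - 70*I*√570) ≈ 686.66 - 1.217*I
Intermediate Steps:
z(A) = 5 + A (z(A) = A + (-3 + 8) = A + 5 = 5 + A)
q(l, M) = -35 + 7*(-1 + l)² (q(l, M) = -35 + 7*(l - 1)² = -35 + 7*(-1 + l)²)
T = -70 (T = (-35 + 7*(-1 + (5 - 2))²)*10 = (-35 + 7*(-1 + 3)²)*10 = (-35 + 7*2²)*10 = (-35 + 7*4)*10 = (-35 + 28)*10 = -7*10 = -70)
y(B) = -70*√B
√(471494 + y(-570)) = √(471494 - 70*I*√570)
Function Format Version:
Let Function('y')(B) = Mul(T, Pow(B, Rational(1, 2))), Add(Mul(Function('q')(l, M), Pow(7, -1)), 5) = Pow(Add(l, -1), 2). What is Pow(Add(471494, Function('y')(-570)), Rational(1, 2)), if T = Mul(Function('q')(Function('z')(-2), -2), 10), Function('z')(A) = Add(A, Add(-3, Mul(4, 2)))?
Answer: Pow(Add(471494, Mul(-70, I, Pow(570, Rational(1, 2)))), Rational(1, 2)) ≈ Add(686.66, Mul(-1.217, I))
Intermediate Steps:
Function('z')(A) = Add(5, A) (Function('z')(A) = Add(A, Add(-3, 8)) = Add(A, 5) = Add(5, A))
Function('q')(l, M) = Add(-35, Mul(7, Pow(Add(-1, l), 2))) (Function('q')(l, M) = Add(-35, Mul(7, Pow(Add(l, -1), 2))) = Add(-35, Mul(7, Pow(Add(-1, l), 2))))
T = -70 (T = Mul(Add(-35, Mul(7, Pow(Add(-1, Add(5, -2)), 2))), 10) = Mul(Add(-35, Mul(7, Pow(Add(-1, 3), 2))), 10) = Mul(Add(-35, Mul(7, Pow(2, 2))), 10) = Mul(Add(-35, Mul(7, 4)), 10) = Mul(Add(-35, 28), 10) = Mul(-7, 10) = -70)
Function('y')(B) = Mul(-70, Pow(B, Rational(1, 2)))
Pow(Add(471494, Function('y')(-570)), Rational(1, 2)) = Pow(Add(471494, Mul(-70, Pow(-570, Rational(1, 2)))), Rational(1, 2)) = Pow(Add(471494, Mul(-70, Mul(I, Pow(570, Rational(1, 2))))), Rational(1, 2)) = Pow(Add(471494, Mul(-70, I, Pow(570, Rational(1, 2)))), Rational(1, 2))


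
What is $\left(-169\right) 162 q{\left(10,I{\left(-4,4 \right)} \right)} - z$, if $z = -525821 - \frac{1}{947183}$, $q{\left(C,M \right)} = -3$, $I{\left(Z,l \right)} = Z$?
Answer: $\frac{575844640766}{947183} \approx 6.0796 \cdot 10^{5}$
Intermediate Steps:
$z = - \frac{498048712244}{947183}$ ($z = -525821 - \frac{1}{947183} = - \frac{498048712244}{947183} \approx -5.2582 \cdot 10^{5}$)
$\left(-169\right) 162 q{\left(10,I{\left(-4,4 \right)} \right)} - z = \left(-169\right) 162 \left(-3\right) - - \frac{498048712244}{947183} = \left(-27378\right) \left(-3\right) + \frac{498048712244}{947183} = 82134 + \frac{498048712244}{947183} = \frac{575844640766}{947183}$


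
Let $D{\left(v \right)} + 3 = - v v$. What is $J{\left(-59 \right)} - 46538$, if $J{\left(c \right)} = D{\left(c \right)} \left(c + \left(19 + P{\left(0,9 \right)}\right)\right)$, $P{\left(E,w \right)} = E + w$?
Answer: $61466$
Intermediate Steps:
$D{\left(v \right)} = -3 - v^{2}$ ($D{\left(v \right)} = -3 - v v = -3 - v^{2}$)
$J{\left(c \right)} = \left(-3 - c^{2}\right) \left(28 + c\right)$ ($J{\left(c \right)} = \left(-3 - c^{2}\right) \left(c + \left(19 + \left(0 + 9\right)\right)\right) = \left(-3 - c^{2}\right) \left(c + \left(19 + 9\right)\right) = \left(-3 - c^{2}\right) \left(c + 28\right) = \left(-3 - c^{2}\right) \left(28 + c\right)$)
$J{\left(-59 \right)} - 46538 = - \left(3 + \left(-59\right)^{2}\right) \left(28 - 59\right) - 46538 = \left(-1\right) \left(3 + 3481\right) \left(-31\right) - 46538 = \left(-1\right) 3484 \left(-31\right) - 46538 = 108004 - 46538 = 61466$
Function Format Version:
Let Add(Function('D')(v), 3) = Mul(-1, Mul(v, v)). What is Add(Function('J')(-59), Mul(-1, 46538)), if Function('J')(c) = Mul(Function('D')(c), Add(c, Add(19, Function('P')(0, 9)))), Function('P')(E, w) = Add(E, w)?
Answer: 61466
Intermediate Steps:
Function('D')(v) = Add(-3, Mul(-1, Pow(v, 2))) (Function('D')(v) = Add(-3, Mul(-1, Mul(v, v))) = Add(-3, Mul(-1, Pow(v, 2))))
Function('J')(c) = Mul(Add(-3, Mul(-1, Pow(c, 2))), Add(28, c)) (Function('J')(c) = Mul(Add(-3, Mul(-1, Pow(c, 2))), Add(c, Add(19, Add(0, 9)))) = Mul(Add(-3, Mul(-1, Pow(c, 2))), Add(c, Add(19, 9))) = Mul(Add(-3, Mul(-1, Pow(c, 2))), Add(c, 28)) = Mul(Add(-3, Mul(-1, Pow(c, 2))), Add(28, c)))
Add(Function('J')(-59), Mul(-1, 46538)) = Add(Mul(-1, Add(3, Pow(-59, 2)), Add(28, -59)), Mul(-1, 46538)) = Add(Mul(-1, Add(3, 3481), -31), -46538) = Add(Mul(-1, 3484, -31), -46538) = Add(108004, -46538) = 61466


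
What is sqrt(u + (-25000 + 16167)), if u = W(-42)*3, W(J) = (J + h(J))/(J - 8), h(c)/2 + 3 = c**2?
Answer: I*sqrt(226045)/5 ≈ 95.088*I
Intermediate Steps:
h(c) = -6 + 2*c**2
W(J) = (-6 + J + 2*J**2)/(-8 + J) (W(J) = (J + (-6 + 2*J**2))/(J - 8) = (-6 + J + 2*J**2)/(-8 + J))
u = -1044/5 (u = ((-6 - 42 + 2*(-42)**2)/(-8 - 42))*3 = ((-6 - 42 + 2*1764)/(-50))*3 = -(-6 - 42 + 3528)/50*3 = -1/50*3480*3 = -348/5*3 = -1044/5 ≈ -208.80)
sqrt(u + (-25000 + 16167)) = sqrt(-1044/5 + (-25000 + 16167)) = sqrt(-1044/5 - 8833) = sqrt(-45209/5) = I*sqrt(226045)/5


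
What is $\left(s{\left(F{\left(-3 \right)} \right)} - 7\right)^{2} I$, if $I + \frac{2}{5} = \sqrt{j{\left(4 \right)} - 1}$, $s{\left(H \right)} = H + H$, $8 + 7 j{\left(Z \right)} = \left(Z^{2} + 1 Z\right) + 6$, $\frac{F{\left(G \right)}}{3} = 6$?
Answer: $- \frac{1682}{5} + \frac{841 \sqrt{77}}{7} \approx 717.85$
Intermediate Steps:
$F{\left(G \right)} = 18$ ($F{\left(G \right)} = 3 \cdot 6 = 18$)
$j{\left(Z \right)} = - \frac{2}{7} + \frac{Z}{7} + \frac{Z^{2}}{7}$ ($j{\left(Z \right)} = - \frac{8}{7} + \frac{\left(Z^{2} + 1 Z\right) + 6}{7} = - \frac{8}{7} + \frac{\left(Z^{2} + Z\right) + 6}{7} = - \frac{8}{7} + \frac{\left(Z + Z^{2}\right) + 6}{7} = - \frac{8}{7} + \frac{6 + Z + Z^{2}}{7} = - \frac{8}{7} + \left(\frac{6}{7} + \frac{Z}{7} + \frac{Z^{2}}{7}\right) = - \frac{2}{7} + \frac{Z}{7} + \frac{Z^{2}}{7}$)
$s{\left(H \right)} = 2 H$
$I = - \frac{2}{5} + \frac{\sqrt{77}}{7}$ ($I = - \frac{2}{5} + \sqrt{\left(- \frac{2}{7} + \frac{1}{7} \cdot 4 + \frac{4^{2}}{7}\right) - 1} = - \frac{2}{5} + \sqrt{\left(- \frac{2}{7} + \frac{4}{7} + \frac{1}{7} \cdot 16\right) - 1} = - \frac{2}{5} + \sqrt{\left(- \frac{2}{7} + \frac{4}{7} + \frac{16}{7}\right) - 1} = - \frac{2}{5} + \sqrt{\frac{18}{7} - 1} = - \frac{2}{5} + \sqrt{\frac{11}{7}} = - \frac{2}{5} + \frac{\sqrt{77}}{7} \approx 0.85357$)
$\left(s{\left(F{\left(-3 \right)} \right)} - 7\right)^{2} I = \left(2 \cdot 18 - 7\right)^{2} \left(- \frac{2}{5} + \frac{\sqrt{77}}{7}\right) = \left(36 - 7\right)^{2} \left(- \frac{2}{5} + \frac{\sqrt{77}}{7}\right) = 29^{2} \left(- \frac{2}{5} + \frac{\sqrt{77}}{7}\right) = 841 \left(- \frac{2}{5} + \frac{\sqrt{77}}{7}\right) = - \frac{1682}{5} + \frac{841 \sqrt{77}}{7}$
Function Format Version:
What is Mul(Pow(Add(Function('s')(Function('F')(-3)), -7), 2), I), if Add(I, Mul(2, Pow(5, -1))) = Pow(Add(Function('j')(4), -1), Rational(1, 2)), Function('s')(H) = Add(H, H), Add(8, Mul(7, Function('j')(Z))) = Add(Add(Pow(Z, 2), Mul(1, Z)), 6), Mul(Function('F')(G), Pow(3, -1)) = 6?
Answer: Add(Rational(-1682, 5), Mul(Rational(841, 7), Pow(77, Rational(1, 2)))) ≈ 717.85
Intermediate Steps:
Function('F')(G) = 18 (Function('F')(G) = Mul(3, 6) = 18)
Function('j')(Z) = Add(Rational(-2, 7), Mul(Rational(1, 7), Z), Mul(Rational(1, 7), Pow(Z, 2))) (Function('j')(Z) = Add(Rational(-8, 7), Mul(Rational(1, 7), Add(Add(Pow(Z, 2), Mul(1, Z)), 6))) = Add(Rational(-8, 7), Mul(Rational(1, 7), Add(Add(Pow(Z, 2), Z), 6))) = Add(Rational(-8, 7), Mul(Rational(1, 7), Add(Add(Z, Pow(Z, 2)), 6))) = Add(Rational(-8, 7), Mul(Rational(1, 7), Add(6, Z, Pow(Z, 2)))) = Add(Rational(-8, 7), Add(Rational(6, 7), Mul(Rational(1, 7), Z), Mul(Rational(1, 7), Pow(Z, 2)))) = Add(Rational(-2, 7), Mul(Rational(1, 7), Z), Mul(Rational(1, 7), Pow(Z, 2))))
Function('s')(H) = Mul(2, H)
I = Add(Rational(-2, 5), Mul(Rational(1, 7), Pow(77, Rational(1, 2)))) (I = Add(Rational(-2, 5), Pow(Add(Add(Rational(-2, 7), Mul(Rational(1, 7), 4), Mul(Rational(1, 7), Pow(4, 2))), -1), Rational(1, 2))) = Add(Rational(-2, 5), Pow(Add(Add(Rational(-2, 7), Rational(4, 7), Mul(Rational(1, 7), 16)), -1), Rational(1, 2))) = Add(Rational(-2, 5), Pow(Add(Add(Rational(-2, 7), Rational(4, 7), Rational(16, 7)), -1), Rational(1, 2))) = Add(Rational(-2, 5), Pow(Add(Rational(18, 7), -1), Rational(1, 2))) = Add(Rational(-2, 5), Pow(Rational(11, 7), Rational(1, 2))) = Add(Rational(-2, 5), Mul(Rational(1, 7), Pow(77, Rational(1, 2)))) ≈ 0.85357)
Mul(Pow(Add(Function('s')(Function('F')(-3)), -7), 2), I) = Mul(Pow(Add(Mul(2, 18), -7), 2), Add(Rational(-2, 5), Mul(Rational(1, 7), Pow(77, Rational(1, 2))))) = Mul(Pow(Add(36, -7), 2), Add(Rational(-2, 5), Mul(Rational(1, 7), Pow(77, Rational(1, 2))))) = Mul(Pow(29, 2), Add(Rational(-2, 5), Mul(Rational(1, 7), Pow(77, Rational(1, 2))))) = Mul(841, Add(Rational(-2, 5), Mul(Rational(1, 7), Pow(77, Rational(1, 2))))) = Add(Rational(-1682, 5), Mul(Rational(841, 7), Pow(77, Rational(1, 2))))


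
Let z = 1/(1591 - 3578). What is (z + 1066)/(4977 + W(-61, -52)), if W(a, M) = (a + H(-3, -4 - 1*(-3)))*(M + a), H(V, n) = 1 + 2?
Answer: 2118141/22912097 ≈ 0.092446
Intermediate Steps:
H(V, n) = 3
z = -1/1987 (z = 1/(-1987) = -1/1987 ≈ -0.00050327)
W(a, M) = (3 + a)*(M + a) (W(a, M) = (a + 3)*(M + a) = (3 + a)*(M + a))
(z + 1066)/(4977 + W(-61, -52)) = (-1/1987 + 1066)/(4977 + ((-61)² + 3*(-52) + 3*(-61) - 52*(-61))) = 2118141/(1987*(4977 + (3721 - 156 - 183 + 3172))) = 2118141/(1987*(4977 + 6554)) = (2118141/1987)/11531 = (2118141/1987)*(1/11531) = 2118141/22912097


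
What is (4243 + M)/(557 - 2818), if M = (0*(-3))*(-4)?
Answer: -4243/2261 ≈ -1.8766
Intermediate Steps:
M = 0 (M = 0*(-4) = 0)
(4243 + M)/(557 - 2818) = (4243 + 0)/(557 - 2818) = 4243/(-2261) = 4243*(-1/2261) = -4243/2261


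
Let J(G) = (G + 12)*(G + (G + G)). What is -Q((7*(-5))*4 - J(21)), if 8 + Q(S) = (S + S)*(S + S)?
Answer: -19695836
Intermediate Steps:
J(G) = 3*G*(12 + G) (J(G) = (12 + G)*(G + 2*G) = (12 + G)*(3*G) = 3*G*(12 + G))
Q(S) = -8 + 4*S² (Q(S) = -8 + (S + S)*(S + S) = -8 + (2*S)*(2*S) = -8 + 4*S²)
-Q((7*(-5))*4 - J(21)) = -(-8 + 4*((7*(-5))*4 - 3*21*(12 + 21))²) = -(-8 + 4*(-35*4 - 3*21*33)²) = -(-8 + 4*(-140 - 1*2079)²) = -(-8 + 4*(-140 - 2079)²) = -(-8 + 4*(-2219)²) = -(-8 + 4*4923961) = -(-8 + 19695844) = -1*19695836 = -19695836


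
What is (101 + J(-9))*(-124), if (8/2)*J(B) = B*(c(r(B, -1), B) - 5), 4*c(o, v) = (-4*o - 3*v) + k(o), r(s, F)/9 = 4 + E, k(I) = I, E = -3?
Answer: -13919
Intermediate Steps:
r(s, F) = 9 (r(s, F) = 9*(4 - 3) = 9*1 = 9)
c(o, v) = -3*o/4 - 3*v/4 (c(o, v) = ((-4*o - 3*v) + o)/4 = (-3*o - 3*v)/4 = -3*o/4 - 3*v/4)
J(B) = B*(-47/4 - 3*B/4)/4 (J(B) = (B*((-¾*9 - 3*B/4) - 5))/4 = (B*((-27/4 - 3*B/4) - 5))/4 = (B*(-47/4 - 3*B/4))/4 = B*(-47/4 - 3*B/4)/4)
(101 + J(-9))*(-124) = (101 - 1/16*(-9)*(47 + 3*(-9)))*(-124) = (101 - 1/16*(-9)*(47 - 27))*(-124) = (101 - 1/16*(-9)*20)*(-124) = (101 + 45/4)*(-124) = (449/4)*(-124) = -13919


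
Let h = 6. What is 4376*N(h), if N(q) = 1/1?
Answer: 4376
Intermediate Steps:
N(q) = 1
4376*N(h) = 4376*1 = 4376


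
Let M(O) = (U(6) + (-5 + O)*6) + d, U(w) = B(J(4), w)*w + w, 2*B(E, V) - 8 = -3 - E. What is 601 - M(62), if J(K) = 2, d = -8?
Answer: 252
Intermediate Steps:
B(E, V) = 5/2 - E/2 (B(E, V) = 4 + (-3 - E)/2 = 4 + (-3/2 - E/2) = 5/2 - E/2)
U(w) = 5*w/2 (U(w) = (5/2 - ½*2)*w + w = (5/2 - 1)*w + w = 3*w/2 + w = 5*w/2)
M(O) = -23 + 6*O (M(O) = ((5/2)*6 + (-5 + O)*6) - 8 = (15 + (-30 + 6*O)) - 8 = (-15 + 6*O) - 8 = -23 + 6*O)
601 - M(62) = 601 - (-23 + 6*62) = 601 - (-23 + 372) = 601 - 1*349 = 601 - 349 = 252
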